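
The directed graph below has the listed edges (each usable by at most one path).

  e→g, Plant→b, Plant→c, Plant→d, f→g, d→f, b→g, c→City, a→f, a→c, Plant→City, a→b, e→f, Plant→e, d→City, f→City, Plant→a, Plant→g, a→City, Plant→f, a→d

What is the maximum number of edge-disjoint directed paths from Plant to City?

Assign every edge capacity 1; by Menger, the answer equals the max flow.
Path Plant→City (+1); total 1.
Path Plant→a→City (+1); total 2.
Path Plant→c→City (+1); total 3.
Path Plant→d→City (+1); total 4.
Path Plant→f→City (+1); total 5.
No residual Plant→City path; max flow = 5.
Certifying cut of size 5: {Plant→City, Plant→a, Plant→c, Plant→d, f→City}.

5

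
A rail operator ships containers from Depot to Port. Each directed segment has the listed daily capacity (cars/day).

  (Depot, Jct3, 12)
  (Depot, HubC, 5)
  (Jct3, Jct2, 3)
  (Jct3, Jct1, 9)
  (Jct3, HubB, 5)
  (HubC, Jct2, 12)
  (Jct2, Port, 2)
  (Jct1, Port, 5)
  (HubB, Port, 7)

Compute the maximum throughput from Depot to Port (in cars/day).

Augment Depot→Jct3→Jct2→Port: bottleneck 2, flow now 2.
Augment Depot→Jct3→Jct1→Port: bottleneck 5, flow now 7.
Augment Depot→Jct3→HubB→Port: bottleneck 5, flow now 12.
No augmenting path remains; maximum flow = 12.
In the residual graph, reachable from Depot: {Depot, Jct3, HubC, Jct2, Jct1}.
Min-cut edges: Jct3→HubB (5), Jct2→Port (2), Jct1→Port (5); capacity 5 + 2 + 5 = 12.
This cut is saturated, so no flow can exceed 12.

12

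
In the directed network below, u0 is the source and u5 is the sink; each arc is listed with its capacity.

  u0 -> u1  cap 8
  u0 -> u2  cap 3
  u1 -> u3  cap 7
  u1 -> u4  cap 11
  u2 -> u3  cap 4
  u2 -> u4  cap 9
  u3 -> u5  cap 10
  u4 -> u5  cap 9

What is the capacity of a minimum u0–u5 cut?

11

Augment u0→u1→u3→u5: bottleneck 7, flow now 7.
Augment u0→u1→u4→u5: bottleneck 1, flow now 8.
Augment u0→u2→u3→u5: bottleneck 3, flow now 11.
No augmenting path remains; maximum flow = 11.
By max-flow min-cut, the minimum cut capacity equals the max flow.
In the residual graph, reachable from u0: {u0}.
Min-cut edges: u0→u1 (8), u0→u2 (3); capacity 8 + 3 = 11.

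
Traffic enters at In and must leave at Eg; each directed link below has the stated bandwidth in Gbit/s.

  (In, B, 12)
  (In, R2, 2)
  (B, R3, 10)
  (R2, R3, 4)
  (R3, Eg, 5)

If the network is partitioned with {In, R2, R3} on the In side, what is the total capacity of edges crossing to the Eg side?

Edges leaving {In, R2, R3}: In→B (12), R3→Eg (5).
Cut capacity = 12 + 5 = 17.

17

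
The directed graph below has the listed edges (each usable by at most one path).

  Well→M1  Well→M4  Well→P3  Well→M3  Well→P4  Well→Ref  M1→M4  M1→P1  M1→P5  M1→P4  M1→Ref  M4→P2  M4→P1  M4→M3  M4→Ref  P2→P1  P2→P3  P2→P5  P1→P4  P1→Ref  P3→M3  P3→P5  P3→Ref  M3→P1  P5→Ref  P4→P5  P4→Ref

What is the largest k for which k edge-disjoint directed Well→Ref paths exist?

6

Assign every edge capacity 1; by Menger, the answer equals the max flow.
Path Well→Ref (+1); total 1.
Path Well→M1→Ref (+1); total 2.
Path Well→M4→Ref (+1); total 3.
Path Well→P3→Ref (+1); total 4.
Path Well→P4→Ref (+1); total 5.
Path Well→M3→P1→Ref (+1); total 6.
No residual Well→Ref path; max flow = 6.
Certifying cut of size 6: {Well→M1, Well→M3, Well→M4, Well→P3, Well→P4, Well→Ref}.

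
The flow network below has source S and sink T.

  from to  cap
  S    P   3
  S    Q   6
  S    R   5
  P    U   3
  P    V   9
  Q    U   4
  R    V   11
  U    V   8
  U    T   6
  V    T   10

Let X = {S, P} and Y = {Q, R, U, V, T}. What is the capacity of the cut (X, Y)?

Edges leaving {S, P}: S→Q (6), S→R (5), P→U (3), P→V (9).
Cut capacity = 6 + 5 + 3 + 9 = 23.

23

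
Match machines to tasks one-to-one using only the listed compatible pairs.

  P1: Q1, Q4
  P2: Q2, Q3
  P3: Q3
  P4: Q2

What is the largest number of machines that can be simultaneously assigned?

3

Unit-capacity flow: source→left, listed edges, right→sink; max matching = max flow.
Augmenting path P1→Q1 (+1); matched 1.
Augmenting path P2→Q2 (+1); matched 2.
Augmenting path P3→Q3 (+1); matched 3.
No augmenting path remains; maximum matching = 3.
König certificate: {P1, Q2, Q3} is a vertex cover of size 3 (every listed pair touches it), so no matching can be larger.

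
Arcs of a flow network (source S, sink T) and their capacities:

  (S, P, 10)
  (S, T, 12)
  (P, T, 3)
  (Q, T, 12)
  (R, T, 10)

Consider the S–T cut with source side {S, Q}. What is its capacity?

Edges leaving {S, Q}: S→P (10), S→T (12), Q→T (12).
Cut capacity = 10 + 12 + 12 = 34.

34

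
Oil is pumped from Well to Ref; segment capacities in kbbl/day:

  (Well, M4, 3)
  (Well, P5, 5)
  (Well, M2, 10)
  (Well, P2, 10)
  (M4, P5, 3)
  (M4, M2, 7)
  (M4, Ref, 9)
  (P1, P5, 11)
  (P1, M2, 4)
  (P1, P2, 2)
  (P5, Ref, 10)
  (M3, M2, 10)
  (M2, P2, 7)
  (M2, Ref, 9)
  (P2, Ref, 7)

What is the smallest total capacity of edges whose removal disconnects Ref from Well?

Augment Well→M4→Ref: bottleneck 3, flow now 3.
Augment Well→P5→Ref: bottleneck 5, flow now 8.
Augment Well→M2→Ref: bottleneck 9, flow now 17.
Augment Well→P2→Ref: bottleneck 7, flow now 24.
No augmenting path remains; maximum flow = 24.
By max-flow min-cut, the minimum cut capacity equals the max flow.
In the residual graph, reachable from Well: {Well, M2, P2}.
Min-cut edges: Well→M4 (3), Well→P5 (5), M2→Ref (9), P2→Ref (7); capacity 3 + 5 + 9 + 7 = 24.

24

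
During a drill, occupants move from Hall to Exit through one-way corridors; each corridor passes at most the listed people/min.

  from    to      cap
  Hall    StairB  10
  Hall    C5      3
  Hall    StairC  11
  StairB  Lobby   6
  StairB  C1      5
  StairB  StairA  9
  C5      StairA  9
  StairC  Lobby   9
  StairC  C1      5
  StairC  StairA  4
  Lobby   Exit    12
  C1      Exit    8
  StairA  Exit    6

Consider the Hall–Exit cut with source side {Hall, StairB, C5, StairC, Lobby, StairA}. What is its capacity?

Edges leaving {Hall, StairB, C5, StairC, Lobby, StairA}: StairB→C1 (5), StairC→C1 (5), Lobby→Exit (12), StairA→Exit (6).
Cut capacity = 5 + 5 + 12 + 6 = 28.

28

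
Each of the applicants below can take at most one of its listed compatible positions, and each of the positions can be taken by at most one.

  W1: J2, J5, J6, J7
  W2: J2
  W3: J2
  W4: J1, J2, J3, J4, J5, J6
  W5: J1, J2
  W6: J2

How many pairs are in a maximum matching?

Unit-capacity flow: source→left, listed edges, right→sink; max matching = max flow.
Augmenting path W1→J2 (+1); matched 1.
Augmenting path W4→J1 (+1); matched 2.
Augmenting path W2→J2→W1→J5 (+1); matched 3.
Augmenting path W5→J1→W4→J3 (+1); matched 4.
No augmenting path remains; maximum matching = 4.
König certificate: {W1, W4, W5, J2} is a vertex cover of size 4 (every listed pair touches it), so no matching can be larger.

4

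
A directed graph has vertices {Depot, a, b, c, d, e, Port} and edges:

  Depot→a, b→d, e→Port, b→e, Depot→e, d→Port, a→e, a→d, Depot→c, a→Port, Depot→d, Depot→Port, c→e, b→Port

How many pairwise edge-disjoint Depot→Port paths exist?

Assign every edge capacity 1; by Menger, the answer equals the max flow.
Path Depot→Port (+1); total 1.
Path Depot→a→Port (+1); total 2.
Path Depot→d→Port (+1); total 3.
Path Depot→e→Port (+1); total 4.
No residual Depot→Port path; max flow = 4.
Certifying cut of size 4: {Depot→Port, Depot→a, Depot→d, e→Port}.

4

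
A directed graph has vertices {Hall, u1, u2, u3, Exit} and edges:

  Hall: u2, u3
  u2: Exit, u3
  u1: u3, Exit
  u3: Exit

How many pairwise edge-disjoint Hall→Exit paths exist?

2

Assign every edge capacity 1; by Menger, the answer equals the max flow.
Path Hall→u2→Exit (+1); total 1.
Path Hall→u3→Exit (+1); total 2.
No residual Hall→Exit path; max flow = 2.
Certifying cut of size 2: {Hall→u2, Hall→u3}.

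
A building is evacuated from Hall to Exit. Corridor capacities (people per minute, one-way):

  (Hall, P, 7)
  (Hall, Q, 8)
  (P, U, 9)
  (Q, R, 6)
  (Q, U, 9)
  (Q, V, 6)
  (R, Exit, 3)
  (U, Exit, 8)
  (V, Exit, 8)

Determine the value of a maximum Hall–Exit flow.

Augment Hall→P→U→Exit: bottleneck 7, flow now 7.
Augment Hall→Q→R→Exit: bottleneck 3, flow now 10.
Augment Hall→Q→U→Exit: bottleneck 1, flow now 11.
Augment Hall→Q→V→Exit: bottleneck 4, flow now 15.
No augmenting path remains; maximum flow = 15.
In the residual graph, reachable from Hall: {Hall}.
Min-cut edges: Hall→P (7), Hall→Q (8); capacity 7 + 8 = 15.
This cut is saturated, so no flow can exceed 15.

15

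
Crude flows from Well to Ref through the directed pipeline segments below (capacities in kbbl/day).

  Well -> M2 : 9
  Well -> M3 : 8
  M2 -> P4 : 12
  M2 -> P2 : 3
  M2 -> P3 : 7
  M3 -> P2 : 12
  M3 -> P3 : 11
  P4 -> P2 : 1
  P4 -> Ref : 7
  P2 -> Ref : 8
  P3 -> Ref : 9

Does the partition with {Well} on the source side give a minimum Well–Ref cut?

Given cut capacity: 9 + 8 = 17.
Augment Well→M2→P4→Ref: bottleneck 7, flow now 7.
Augment Well→M2→P2→Ref: bottleneck 2, flow now 9.
Augment Well→M3→P2→Ref: bottleneck 6, flow now 15.
Augment Well→M3→P3→Ref: bottleneck 2, flow now 17.
No augmenting path remains; maximum flow = 17.
Cut capacity 17 equals the max flow, so it is a minimum cut.

Yes — it is a minimum cut (capacity 17).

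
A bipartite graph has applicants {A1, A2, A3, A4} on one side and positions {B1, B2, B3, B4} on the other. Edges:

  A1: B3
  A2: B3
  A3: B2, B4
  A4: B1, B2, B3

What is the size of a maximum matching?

Unit-capacity flow: source→left, listed edges, right→sink; max matching = max flow.
Augmenting path A1→B3 (+1); matched 1.
Augmenting path A3→B2 (+1); matched 2.
Augmenting path A4→B1 (+1); matched 3.
No augmenting path remains; maximum matching = 3.
König certificate: {A3, A4, B3} is a vertex cover of size 3 (every listed pair touches it), so no matching can be larger.

3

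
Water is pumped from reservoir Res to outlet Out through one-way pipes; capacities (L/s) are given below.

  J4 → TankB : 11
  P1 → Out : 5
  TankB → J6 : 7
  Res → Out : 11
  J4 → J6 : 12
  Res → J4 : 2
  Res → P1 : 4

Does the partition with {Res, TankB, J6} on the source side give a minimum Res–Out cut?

Given cut capacity: 4 + 2 + 11 = 17.
Augment Res→Out: bottleneck 11, flow now 11.
Augment Res→P1→Out: bottleneck 4, flow now 15.
No augmenting path remains; maximum flow = 15.
In the residual graph, reachable from Res: {Res, J4, TankB, J6}.
Min-cut edges: Res→P1 (4), Res→Out (11); capacity 4 + 11 = 15.
Cut capacity 17 exceeds the max flow 15, so it is not minimum.

No — its capacity is 17, but the minimum cut has capacity 15.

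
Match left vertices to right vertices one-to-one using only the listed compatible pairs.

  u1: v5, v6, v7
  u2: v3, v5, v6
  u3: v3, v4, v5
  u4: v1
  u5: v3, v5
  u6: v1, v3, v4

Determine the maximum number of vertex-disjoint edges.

6

Unit-capacity flow: source→left, listed edges, right→sink; max matching = max flow.
Augmenting path u1→v5 (+1); matched 1.
Augmenting path u2→v3 (+1); matched 2.
Augmenting path u3→v4 (+1); matched 3.
Augmenting path u4→v1 (+1); matched 4.
Augmenting path u5→v3→u2→v6 (+1); matched 5.
Augmenting path u6→v3→u5→v5→u1→v7 (+1); matched 6.
No augmenting path remains; maximum matching = 6.
König certificate: {u1, u2, u3, u4, u5, u6} is a vertex cover of size 6 (every listed pair touches it), so no matching can be larger.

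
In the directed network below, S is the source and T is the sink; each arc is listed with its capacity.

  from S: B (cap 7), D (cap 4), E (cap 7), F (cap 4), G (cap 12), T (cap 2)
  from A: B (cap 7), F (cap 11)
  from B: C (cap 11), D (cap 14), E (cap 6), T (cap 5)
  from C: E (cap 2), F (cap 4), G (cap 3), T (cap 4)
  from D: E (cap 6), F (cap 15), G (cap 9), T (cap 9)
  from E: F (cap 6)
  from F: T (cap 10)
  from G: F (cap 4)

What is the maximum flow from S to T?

Augment S→T: bottleneck 2, flow now 2.
Augment S→B→T: bottleneck 5, flow now 7.
Augment S→D→T: bottleneck 4, flow now 11.
Augment S→F→T: bottleneck 4, flow now 15.
Augment S→B→C→T: bottleneck 2, flow now 17.
Augment S→E→F→T: bottleneck 6, flow now 23.
No augmenting path remains; maximum flow = 23.
In the residual graph, reachable from S: {S, E, F, G}.
Min-cut edges: S→B (7), S→D (4), S→T (2), F→T (10); capacity 7 + 4 + 2 + 10 = 23.
This cut is saturated, so no flow can exceed 23.

23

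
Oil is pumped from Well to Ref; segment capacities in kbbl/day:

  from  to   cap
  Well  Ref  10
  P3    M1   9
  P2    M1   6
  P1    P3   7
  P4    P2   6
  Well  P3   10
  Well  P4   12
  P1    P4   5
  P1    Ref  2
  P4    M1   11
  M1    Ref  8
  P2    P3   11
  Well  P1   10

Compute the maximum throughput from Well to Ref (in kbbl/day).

Augment Well→Ref: bottleneck 10, flow now 10.
Augment Well→P1→Ref: bottleneck 2, flow now 12.
Augment Well→P3→M1→Ref: bottleneck 8, flow now 20.
No augmenting path remains; maximum flow = 20.
In the residual graph, reachable from Well: {Well, P2, P1, P3, P4, M1}.
Min-cut edges: Well→Ref (10), P1→Ref (2), M1→Ref (8); capacity 10 + 2 + 8 = 20.
This cut is saturated, so no flow can exceed 20.

20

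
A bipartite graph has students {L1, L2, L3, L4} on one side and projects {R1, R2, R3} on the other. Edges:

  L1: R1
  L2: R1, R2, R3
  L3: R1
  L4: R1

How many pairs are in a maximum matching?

Unit-capacity flow: source→left, listed edges, right→sink; max matching = max flow.
Augmenting path L1→R1 (+1); matched 1.
Augmenting path L2→R2 (+1); matched 2.
No augmenting path remains; maximum matching = 2.
König certificate: {L2, R1} is a vertex cover of size 2 (every listed pair touches it), so no matching can be larger.

2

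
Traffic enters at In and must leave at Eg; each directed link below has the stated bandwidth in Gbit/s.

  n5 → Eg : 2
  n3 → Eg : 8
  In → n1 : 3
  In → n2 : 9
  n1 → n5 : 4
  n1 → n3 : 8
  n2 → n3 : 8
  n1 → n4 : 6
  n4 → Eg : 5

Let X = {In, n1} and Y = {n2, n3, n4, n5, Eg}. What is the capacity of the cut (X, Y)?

Edges leaving {In, n1}: In→n2 (9), n1→n3 (8), n1→n4 (6), n1→n5 (4).
Cut capacity = 9 + 8 + 6 + 4 = 27.

27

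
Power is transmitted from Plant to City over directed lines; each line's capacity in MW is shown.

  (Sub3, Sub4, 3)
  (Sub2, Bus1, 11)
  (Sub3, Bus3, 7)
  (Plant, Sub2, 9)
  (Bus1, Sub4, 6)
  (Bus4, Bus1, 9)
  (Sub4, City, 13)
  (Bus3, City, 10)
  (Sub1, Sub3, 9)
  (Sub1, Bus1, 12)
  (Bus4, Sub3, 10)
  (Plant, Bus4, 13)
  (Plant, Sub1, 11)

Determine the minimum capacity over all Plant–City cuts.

16

Augment Plant→Bus4→Sub3→Bus3→City: bottleneck 7, flow now 7.
Augment Plant→Bus4→Sub3→Sub4→City: bottleneck 3, flow now 10.
Augment Plant→Bus4→Bus1→Sub4→City: bottleneck 3, flow now 13.
Augment Plant→Sub1→Bus1→Sub4→City: bottleneck 3, flow now 16.
No augmenting path remains; maximum flow = 16.
By max-flow min-cut, the minimum cut capacity equals the max flow.
In the residual graph, reachable from Plant: {Plant, Bus4, Sub1, Sub2, Sub3, Bus1}.
Min-cut edges: Sub3→Bus3 (7), Sub3→Sub4 (3), Bus1→Sub4 (6); capacity 7 + 3 + 6 = 16.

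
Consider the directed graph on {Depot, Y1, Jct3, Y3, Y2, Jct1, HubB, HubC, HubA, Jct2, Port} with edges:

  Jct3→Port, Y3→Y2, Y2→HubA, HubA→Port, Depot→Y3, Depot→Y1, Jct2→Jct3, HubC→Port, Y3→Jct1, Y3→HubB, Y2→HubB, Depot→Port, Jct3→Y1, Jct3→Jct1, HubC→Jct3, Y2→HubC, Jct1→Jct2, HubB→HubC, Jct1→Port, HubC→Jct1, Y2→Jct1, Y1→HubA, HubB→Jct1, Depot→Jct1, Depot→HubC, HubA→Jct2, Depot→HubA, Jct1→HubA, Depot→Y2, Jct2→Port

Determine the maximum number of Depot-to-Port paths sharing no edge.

Assign every edge capacity 1; by Menger, the answer equals the max flow.
Path Depot→Port (+1); total 1.
Path Depot→Jct1→Port (+1); total 2.
Path Depot→HubC→Port (+1); total 3.
Path Depot→HubA→Port (+1); total 4.
Path Depot→Y1→HubA→Jct2→Port (+1); total 5.
Path Depot→Y2→HubC→Jct3→Port (+1); total 6.
No residual Depot→Port path; max flow = 6.
Certifying cut of size 6: {Depot→Port, HubA→Port, HubC→Port, Jct1→Port, Jct2→Port, Jct3→Port}.

6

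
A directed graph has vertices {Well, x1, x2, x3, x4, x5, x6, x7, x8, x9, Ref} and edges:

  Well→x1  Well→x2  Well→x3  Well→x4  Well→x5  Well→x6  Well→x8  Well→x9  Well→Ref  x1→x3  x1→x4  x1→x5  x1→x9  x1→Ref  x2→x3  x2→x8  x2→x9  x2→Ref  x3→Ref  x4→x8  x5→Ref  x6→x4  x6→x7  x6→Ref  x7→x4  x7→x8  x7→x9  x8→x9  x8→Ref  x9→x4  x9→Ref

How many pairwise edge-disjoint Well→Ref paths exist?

Assign every edge capacity 1; by Menger, the answer equals the max flow.
Path Well→Ref (+1); total 1.
Path Well→x1→Ref (+1); total 2.
Path Well→x2→Ref (+1); total 3.
Path Well→x3→Ref (+1); total 4.
Path Well→x5→Ref (+1); total 5.
Path Well→x6→Ref (+1); total 6.
Path Well→x8→Ref (+1); total 7.
Path Well→x9→Ref (+1); total 8.
No residual Well→Ref path; max flow = 8.
Certifying cut of size 8: {Well→Ref, Well→x1, Well→x2, Well→x3, Well→x5, Well→x6, x8→Ref, x9→Ref}.

8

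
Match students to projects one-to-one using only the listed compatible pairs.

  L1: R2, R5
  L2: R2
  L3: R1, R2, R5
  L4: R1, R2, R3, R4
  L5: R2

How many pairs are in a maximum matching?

Unit-capacity flow: source→left, listed edges, right→sink; max matching = max flow.
Augmenting path L1→R2 (+1); matched 1.
Augmenting path L3→R1 (+1); matched 2.
Augmenting path L4→R3 (+1); matched 3.
Augmenting path L2→R2→L1→R5 (+1); matched 4.
No augmenting path remains; maximum matching = 4.
König certificate: {L1, L3, L4, R2} is a vertex cover of size 4 (every listed pair touches it), so no matching can be larger.

4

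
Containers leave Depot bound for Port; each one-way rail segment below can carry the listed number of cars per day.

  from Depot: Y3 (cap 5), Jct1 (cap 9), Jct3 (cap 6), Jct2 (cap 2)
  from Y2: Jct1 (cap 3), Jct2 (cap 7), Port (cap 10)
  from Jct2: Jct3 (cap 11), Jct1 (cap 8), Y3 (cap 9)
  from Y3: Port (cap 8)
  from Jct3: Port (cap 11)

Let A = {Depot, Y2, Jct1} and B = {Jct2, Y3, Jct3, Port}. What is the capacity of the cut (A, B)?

30

Edges leaving {Depot, Y2, Jct1}: Depot→Jct2 (2), Depot→Y3 (5), Depot→Jct3 (6), Y2→Jct2 (7), Y2→Port (10).
Cut capacity = 2 + 5 + 6 + 7 + 10 = 30.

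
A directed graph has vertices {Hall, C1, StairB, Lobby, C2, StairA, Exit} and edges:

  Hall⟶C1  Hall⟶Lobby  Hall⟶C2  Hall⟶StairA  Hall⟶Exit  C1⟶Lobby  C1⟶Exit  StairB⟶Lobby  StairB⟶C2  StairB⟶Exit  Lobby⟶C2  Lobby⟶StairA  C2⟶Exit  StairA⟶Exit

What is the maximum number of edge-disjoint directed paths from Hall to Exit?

Assign every edge capacity 1; by Menger, the answer equals the max flow.
Path Hall→Exit (+1); total 1.
Path Hall→C1→Exit (+1); total 2.
Path Hall→C2→Exit (+1); total 3.
Path Hall→StairA→Exit (+1); total 4.
No residual Hall→Exit path; max flow = 4.
Certifying cut of size 4: {C2→Exit, Hall→C1, Hall→Exit, StairA→Exit}.

4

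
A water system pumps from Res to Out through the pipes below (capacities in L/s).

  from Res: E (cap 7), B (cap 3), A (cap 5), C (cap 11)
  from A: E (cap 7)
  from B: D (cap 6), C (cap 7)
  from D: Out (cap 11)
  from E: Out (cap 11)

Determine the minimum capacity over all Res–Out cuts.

14

Augment Res→E→Out: bottleneck 7, flow now 7.
Augment Res→A→E→Out: bottleneck 4, flow now 11.
Augment Res→B→D→Out: bottleneck 3, flow now 14.
No augmenting path remains; maximum flow = 14.
By max-flow min-cut, the minimum cut capacity equals the max flow.
In the residual graph, reachable from Res: {Res, A, C, E}.
Min-cut edges: Res→B (3), E→Out (11); capacity 3 + 11 = 14.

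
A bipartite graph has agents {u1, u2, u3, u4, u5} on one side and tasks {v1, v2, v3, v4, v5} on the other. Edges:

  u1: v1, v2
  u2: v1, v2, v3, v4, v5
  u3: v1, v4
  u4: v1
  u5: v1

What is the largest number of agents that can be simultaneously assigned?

4

Unit-capacity flow: source→left, listed edges, right→sink; max matching = max flow.
Augmenting path u1→v1 (+1); matched 1.
Augmenting path u2→v2 (+1); matched 2.
Augmenting path u3→v4 (+1); matched 3.
Augmenting path u4→v1→u1→v2→u2→v3 (+1); matched 4.
No augmenting path remains; maximum matching = 4.
König certificate: {u1, u2, u3, v1} is a vertex cover of size 4 (every listed pair touches it), so no matching can be larger.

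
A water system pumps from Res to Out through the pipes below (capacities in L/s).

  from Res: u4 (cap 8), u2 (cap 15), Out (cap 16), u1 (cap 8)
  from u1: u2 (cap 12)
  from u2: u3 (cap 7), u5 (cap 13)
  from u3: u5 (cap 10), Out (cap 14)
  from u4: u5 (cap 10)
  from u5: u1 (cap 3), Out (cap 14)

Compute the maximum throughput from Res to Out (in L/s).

Augment Res→Out: bottleneck 16, flow now 16.
Augment Res→u2→u3→Out: bottleneck 7, flow now 23.
Augment Res→u2→u5→Out: bottleneck 8, flow now 31.
Augment Res→u4→u5→Out: bottleneck 6, flow now 37.
No augmenting path remains; maximum flow = 37.
In the residual graph, reachable from Res: {Res, u1, u2, u4, u5}.
Min-cut edges: Res→Out (16), u2→u3 (7), u5→Out (14); capacity 16 + 7 + 14 = 37.
This cut is saturated, so no flow can exceed 37.

37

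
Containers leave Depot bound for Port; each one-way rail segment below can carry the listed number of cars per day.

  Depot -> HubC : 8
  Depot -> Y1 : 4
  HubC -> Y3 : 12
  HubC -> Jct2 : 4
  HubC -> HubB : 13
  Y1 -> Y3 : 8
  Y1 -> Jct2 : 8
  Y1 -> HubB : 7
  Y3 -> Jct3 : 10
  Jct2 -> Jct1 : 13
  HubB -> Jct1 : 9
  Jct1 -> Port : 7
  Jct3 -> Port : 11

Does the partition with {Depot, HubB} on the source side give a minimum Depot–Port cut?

No — its capacity is 21, but the minimum cut has capacity 12.

Given cut capacity: 8 + 4 + 9 = 21.
Augment Depot→HubC→Y3→Jct3→Port: bottleneck 8, flow now 8.
Augment Depot→Y1→Y3→Jct3→Port: bottleneck 2, flow now 10.
Augment Depot→Y1→Jct2→Jct1→Port: bottleneck 2, flow now 12.
No augmenting path remains; maximum flow = 12.
In the residual graph, reachable from Depot: {Depot}.
Min-cut edges: Depot→HubC (8), Depot→Y1 (4); capacity 8 + 4 = 12.
Cut capacity 21 exceeds the max flow 12, so it is not minimum.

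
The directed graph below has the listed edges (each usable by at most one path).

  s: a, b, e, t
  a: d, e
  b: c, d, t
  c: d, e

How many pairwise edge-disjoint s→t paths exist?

Assign every edge capacity 1; by Menger, the answer equals the max flow.
Path s→t (+1); total 1.
Path s→b→t (+1); total 2.
No residual s→t path; max flow = 2.
Certifying cut of size 2: {s→b, s→t}.

2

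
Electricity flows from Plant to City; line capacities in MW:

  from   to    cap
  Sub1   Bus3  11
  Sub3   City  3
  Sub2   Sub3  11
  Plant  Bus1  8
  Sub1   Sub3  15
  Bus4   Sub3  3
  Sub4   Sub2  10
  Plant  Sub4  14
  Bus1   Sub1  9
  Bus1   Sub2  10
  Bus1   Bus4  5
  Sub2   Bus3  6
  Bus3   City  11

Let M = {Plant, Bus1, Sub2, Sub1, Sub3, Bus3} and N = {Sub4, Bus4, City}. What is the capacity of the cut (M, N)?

33

Edges leaving {Plant, Bus1, Sub2, Sub1, Sub3, Bus3}: Plant→Sub4 (14), Bus1→Bus4 (5), Sub3→City (3), Bus3→City (11).
Cut capacity = 14 + 5 + 3 + 11 = 33.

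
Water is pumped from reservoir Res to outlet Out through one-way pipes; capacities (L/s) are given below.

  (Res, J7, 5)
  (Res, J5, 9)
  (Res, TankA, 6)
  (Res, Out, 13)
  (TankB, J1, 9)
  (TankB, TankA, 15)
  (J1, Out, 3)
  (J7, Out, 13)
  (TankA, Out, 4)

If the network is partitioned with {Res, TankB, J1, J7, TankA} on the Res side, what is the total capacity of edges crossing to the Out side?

42

Edges leaving {Res, TankB, J1, J7, TankA}: Res→J5 (9), Res→Out (13), J1→Out (3), J7→Out (13), TankA→Out (4).
Cut capacity = 9 + 13 + 3 + 13 + 4 = 42.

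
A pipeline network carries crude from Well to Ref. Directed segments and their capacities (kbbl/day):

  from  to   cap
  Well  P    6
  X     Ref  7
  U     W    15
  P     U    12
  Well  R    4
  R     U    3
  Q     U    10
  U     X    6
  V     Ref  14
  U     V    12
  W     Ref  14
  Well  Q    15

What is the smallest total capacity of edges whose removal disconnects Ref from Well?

Augment Well→P→U→V→Ref: bottleneck 6, flow now 6.
Augment Well→Q→U→V→Ref: bottleneck 6, flow now 12.
Augment Well→Q→U→W→Ref: bottleneck 4, flow now 16.
Augment Well→R→U→W→Ref: bottleneck 3, flow now 19.
No augmenting path remains; maximum flow = 19.
By max-flow min-cut, the minimum cut capacity equals the max flow.
In the residual graph, reachable from Well: {Well, Q, R}.
Min-cut edges: Well→P (6), Q→U (10), R→U (3); capacity 6 + 10 + 3 = 19.

19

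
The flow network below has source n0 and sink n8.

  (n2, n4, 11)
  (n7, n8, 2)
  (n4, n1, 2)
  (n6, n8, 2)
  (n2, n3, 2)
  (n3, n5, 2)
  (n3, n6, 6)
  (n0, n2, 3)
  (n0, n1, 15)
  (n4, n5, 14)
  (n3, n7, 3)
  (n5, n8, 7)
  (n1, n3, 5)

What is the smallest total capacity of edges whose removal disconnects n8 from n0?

Augment n0→n1→n3→n5→n8: bottleneck 2, flow now 2.
Augment n0→n1→n3→n6→n8: bottleneck 2, flow now 4.
Augment n0→n1→n3→n7→n8: bottleneck 1, flow now 5.
Augment n0→n2→n3→n7→n8: bottleneck 1, flow now 6.
Augment n0→n2→n4→n5→n8: bottleneck 2, flow now 8.
No augmenting path remains; maximum flow = 8.
By max-flow min-cut, the minimum cut capacity equals the max flow.
In the residual graph, reachable from n0: {n0, n1}.
Min-cut edges: n0→n2 (3), n1→n3 (5); capacity 3 + 5 = 8.

8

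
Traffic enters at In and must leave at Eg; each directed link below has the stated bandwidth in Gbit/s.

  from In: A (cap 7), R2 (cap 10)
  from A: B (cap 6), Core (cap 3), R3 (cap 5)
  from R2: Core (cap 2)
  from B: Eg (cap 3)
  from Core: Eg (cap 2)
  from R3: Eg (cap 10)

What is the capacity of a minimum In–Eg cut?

9

Augment In→A→B→Eg: bottleneck 3, flow now 3.
Augment In→A→Core→Eg: bottleneck 2, flow now 5.
Augment In→A→R3→Eg: bottleneck 2, flow now 7.
Augment In→R2→Core→A→R3→Eg: bottleneck 2, flow now 9. (uses reverse residual edge)
No augmenting path remains; maximum flow = 9.
By max-flow min-cut, the minimum cut capacity equals the max flow.
In the residual graph, reachable from In: {In, R2}.
Min-cut edges: In→A (7), R2→Core (2); capacity 7 + 2 = 9.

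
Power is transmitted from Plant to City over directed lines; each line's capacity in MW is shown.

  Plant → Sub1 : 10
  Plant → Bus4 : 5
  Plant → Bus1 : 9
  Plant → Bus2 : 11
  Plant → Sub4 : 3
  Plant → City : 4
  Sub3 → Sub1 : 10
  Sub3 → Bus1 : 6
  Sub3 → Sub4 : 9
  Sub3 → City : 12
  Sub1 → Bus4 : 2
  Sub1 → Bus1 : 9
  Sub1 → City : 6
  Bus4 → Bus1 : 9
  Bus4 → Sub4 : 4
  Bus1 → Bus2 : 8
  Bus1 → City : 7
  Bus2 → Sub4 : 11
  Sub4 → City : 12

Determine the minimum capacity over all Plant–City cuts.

Augment Plant→City: bottleneck 4, flow now 4.
Augment Plant→Sub1→City: bottleneck 6, flow now 10.
Augment Plant→Bus1→City: bottleneck 7, flow now 17.
Augment Plant→Sub4→City: bottleneck 3, flow now 20.
Augment Plant→Bus4→Sub4→City: bottleneck 4, flow now 24.
Augment Plant→Bus2→Sub4→City: bottleneck 5, flow now 29.
No augmenting path remains; maximum flow = 29.
By max-flow min-cut, the minimum cut capacity equals the max flow.
In the residual graph, reachable from Plant: {Plant, Sub1, Bus4, Bus1, Bus2, Sub4}.
Min-cut edges: Plant→City (4), Sub1→City (6), Bus1→City (7), Sub4→City (12); capacity 4 + 6 + 7 + 12 = 29.

29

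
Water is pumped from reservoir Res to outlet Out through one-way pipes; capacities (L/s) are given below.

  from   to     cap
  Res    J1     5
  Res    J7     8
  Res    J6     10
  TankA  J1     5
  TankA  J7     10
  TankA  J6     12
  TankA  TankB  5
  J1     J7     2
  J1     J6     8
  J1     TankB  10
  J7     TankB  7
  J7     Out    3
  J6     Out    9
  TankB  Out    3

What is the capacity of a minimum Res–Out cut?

15

Augment Res→J7→Out: bottleneck 3, flow now 3.
Augment Res→J6→Out: bottleneck 9, flow now 12.
Augment Res→J1→TankB→Out: bottleneck 3, flow now 15.
No augmenting path remains; maximum flow = 15.
By max-flow min-cut, the minimum cut capacity equals the max flow.
In the residual graph, reachable from Res: {Res, J1, J7, J6, TankB}.
Min-cut edges: J7→Out (3), J6→Out (9), TankB→Out (3); capacity 3 + 9 + 3 = 15.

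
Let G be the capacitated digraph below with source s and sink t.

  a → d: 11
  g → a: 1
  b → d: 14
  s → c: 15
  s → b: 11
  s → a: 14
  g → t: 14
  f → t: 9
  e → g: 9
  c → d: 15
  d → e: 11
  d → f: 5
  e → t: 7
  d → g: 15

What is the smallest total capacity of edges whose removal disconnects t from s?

Augment s→a→d→e→t: bottleneck 7, flow now 7.
Augment s→a→d→f→t: bottleneck 4, flow now 11.
Augment s→b→d→f→t: bottleneck 1, flow now 12.
Augment s→b→d→g→t: bottleneck 10, flow now 22.
Augment s→c→d→g→t: bottleneck 4, flow now 26.
No augmenting path remains; maximum flow = 26.
By max-flow min-cut, the minimum cut capacity equals the max flow.
In the residual graph, reachable from s: {s, a, b, c, d, e, g}.
Min-cut edges: d→f (5), e→t (7), g→t (14); capacity 5 + 7 + 14 = 26.

26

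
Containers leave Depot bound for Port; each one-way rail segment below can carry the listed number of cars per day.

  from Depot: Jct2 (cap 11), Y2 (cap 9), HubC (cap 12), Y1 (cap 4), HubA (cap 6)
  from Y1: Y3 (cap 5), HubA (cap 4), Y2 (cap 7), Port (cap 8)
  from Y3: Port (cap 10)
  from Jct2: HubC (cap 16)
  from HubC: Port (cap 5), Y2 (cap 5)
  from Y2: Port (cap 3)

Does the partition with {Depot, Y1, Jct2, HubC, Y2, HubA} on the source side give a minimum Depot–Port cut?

Given cut capacity: 5 + 8 + 5 + 3 = 21.
Augment Depot→Y1→Port: bottleneck 4, flow now 4.
Augment Depot→HubC→Port: bottleneck 5, flow now 9.
Augment Depot→Y2→Port: bottleneck 3, flow now 12.
No augmenting path remains; maximum flow = 12.
In the residual graph, reachable from Depot: {Depot, Jct2, HubC, Y2, HubA}.
Min-cut edges: Depot→Y1 (4), HubC→Port (5), Y2→Port (3); capacity 4 + 5 + 3 = 12.
Cut capacity 21 exceeds the max flow 12, so it is not minimum.

No — its capacity is 21, but the minimum cut has capacity 12.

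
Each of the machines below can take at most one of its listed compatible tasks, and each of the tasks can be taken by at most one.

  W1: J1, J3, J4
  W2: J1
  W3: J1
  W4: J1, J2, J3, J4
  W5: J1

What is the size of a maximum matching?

3

Unit-capacity flow: source→left, listed edges, right→sink; max matching = max flow.
Augmenting path W1→J1 (+1); matched 1.
Augmenting path W4→J2 (+1); matched 2.
Augmenting path W2→J1→W1→J3 (+1); matched 3.
No augmenting path remains; maximum matching = 3.
König certificate: {W1, W4, J1} is a vertex cover of size 3 (every listed pair touches it), so no matching can be larger.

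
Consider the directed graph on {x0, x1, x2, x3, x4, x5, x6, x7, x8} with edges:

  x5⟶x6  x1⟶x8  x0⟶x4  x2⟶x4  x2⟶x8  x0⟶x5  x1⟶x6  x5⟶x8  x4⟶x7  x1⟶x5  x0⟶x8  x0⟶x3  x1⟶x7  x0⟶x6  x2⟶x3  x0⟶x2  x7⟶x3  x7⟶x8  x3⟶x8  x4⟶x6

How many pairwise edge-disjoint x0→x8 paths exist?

5

Assign every edge capacity 1; by Menger, the answer equals the max flow.
Path x0→x8 (+1); total 1.
Path x0→x2→x8 (+1); total 2.
Path x0→x3→x8 (+1); total 3.
Path x0→x5→x8 (+1); total 4.
Path x0→x4→x7→x8 (+1); total 5.
No residual x0→x8 path; max flow = 5.
Certifying cut of size 5: {x0→x2, x0→x3, x0→x4, x0→x5, x0→x8}.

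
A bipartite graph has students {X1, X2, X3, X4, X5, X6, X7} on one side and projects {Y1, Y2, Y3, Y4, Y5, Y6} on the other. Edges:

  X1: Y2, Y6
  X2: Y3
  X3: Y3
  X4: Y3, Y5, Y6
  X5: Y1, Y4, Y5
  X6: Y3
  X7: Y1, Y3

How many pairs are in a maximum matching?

5

Unit-capacity flow: source→left, listed edges, right→sink; max matching = max flow.
Augmenting path X1→Y2 (+1); matched 1.
Augmenting path X2→Y3 (+1); matched 2.
Augmenting path X4→Y5 (+1); matched 3.
Augmenting path X5→Y1 (+1); matched 4.
Augmenting path X7→Y1→X5→Y4 (+1); matched 5.
No augmenting path remains; maximum matching = 5.
König certificate: {X1, X4, X5, X7, Y3} is a vertex cover of size 5 (every listed pair touches it), so no matching can be larger.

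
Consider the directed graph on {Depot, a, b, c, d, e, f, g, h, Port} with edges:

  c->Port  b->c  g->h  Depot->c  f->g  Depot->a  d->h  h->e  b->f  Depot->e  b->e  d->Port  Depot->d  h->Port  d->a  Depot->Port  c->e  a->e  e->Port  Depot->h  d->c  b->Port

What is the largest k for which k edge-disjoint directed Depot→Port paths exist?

Assign every edge capacity 1; by Menger, the answer equals the max flow.
Path Depot→Port (+1); total 1.
Path Depot→c→Port (+1); total 2.
Path Depot→d→Port (+1); total 3.
Path Depot→e→Port (+1); total 4.
Path Depot→h→Port (+1); total 5.
No residual Depot→Port path; max flow = 5.
Certifying cut of size 5: {Depot→Port, Depot→c, Depot→d, Depot→h, e→Port}.

5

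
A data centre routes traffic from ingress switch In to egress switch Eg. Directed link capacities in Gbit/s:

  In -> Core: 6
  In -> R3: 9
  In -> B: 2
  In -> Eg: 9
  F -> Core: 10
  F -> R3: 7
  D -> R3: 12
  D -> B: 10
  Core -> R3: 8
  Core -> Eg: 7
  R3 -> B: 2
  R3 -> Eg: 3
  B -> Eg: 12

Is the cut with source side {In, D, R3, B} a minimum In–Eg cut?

Given cut capacity: 6 + 9 + 3 + 12 = 30.
Augment In→Eg: bottleneck 9, flow now 9.
Augment In→Core→Eg: bottleneck 6, flow now 15.
Augment In→R3→Eg: bottleneck 3, flow now 18.
Augment In→B→Eg: bottleneck 2, flow now 20.
Augment In→R3→B→Eg: bottleneck 2, flow now 22.
No augmenting path remains; maximum flow = 22.
In the residual graph, reachable from In: {In, R3}.
Min-cut edges: In→Core (6), In→B (2), In→Eg (9), R3→B (2), R3→Eg (3); capacity 6 + 2 + 9 + 2 + 3 = 22.
Cut capacity 30 exceeds the max flow 22, so it is not minimum.

No — its capacity is 30, but the minimum cut has capacity 22.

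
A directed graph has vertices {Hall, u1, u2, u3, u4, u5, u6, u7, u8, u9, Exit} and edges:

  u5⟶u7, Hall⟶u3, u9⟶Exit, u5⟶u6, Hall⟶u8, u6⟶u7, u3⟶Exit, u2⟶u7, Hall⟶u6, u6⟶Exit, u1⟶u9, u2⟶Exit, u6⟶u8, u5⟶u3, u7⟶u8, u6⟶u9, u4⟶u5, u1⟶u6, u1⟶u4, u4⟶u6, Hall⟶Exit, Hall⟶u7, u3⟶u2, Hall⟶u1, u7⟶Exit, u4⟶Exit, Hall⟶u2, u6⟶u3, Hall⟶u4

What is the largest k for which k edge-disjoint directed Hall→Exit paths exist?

7

Assign every edge capacity 1; by Menger, the answer equals the max flow.
Path Hall→Exit (+1); total 1.
Path Hall→u2→Exit (+1); total 2.
Path Hall→u3→Exit (+1); total 3.
Path Hall→u4→Exit (+1); total 4.
Path Hall→u6→Exit (+1); total 5.
Path Hall→u7→Exit (+1); total 6.
Path Hall→u1→u9→Exit (+1); total 7.
No residual Hall→Exit path; max flow = 7.
Certifying cut of size 7: {Hall→Exit, Hall→u1, Hall→u2, Hall→u3, Hall→u4, Hall→u6, Hall→u7}.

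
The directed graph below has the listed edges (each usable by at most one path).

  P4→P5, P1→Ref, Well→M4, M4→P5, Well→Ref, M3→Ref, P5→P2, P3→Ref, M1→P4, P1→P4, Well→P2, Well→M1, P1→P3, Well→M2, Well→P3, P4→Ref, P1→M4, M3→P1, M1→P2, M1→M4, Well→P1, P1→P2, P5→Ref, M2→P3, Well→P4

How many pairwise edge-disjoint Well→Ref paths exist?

5

Assign every edge capacity 1; by Menger, the answer equals the max flow.
Path Well→Ref (+1); total 1.
Path Well→P1→Ref (+1); total 2.
Path Well→P3→Ref (+1); total 3.
Path Well→P4→Ref (+1); total 4.
Path Well→M4→P5→Ref (+1); total 5.
No residual Well→Ref path; max flow = 5.
Certifying cut of size 5: {P3→Ref, P4→Ref, P5→Ref, Well→P1, Well→Ref}.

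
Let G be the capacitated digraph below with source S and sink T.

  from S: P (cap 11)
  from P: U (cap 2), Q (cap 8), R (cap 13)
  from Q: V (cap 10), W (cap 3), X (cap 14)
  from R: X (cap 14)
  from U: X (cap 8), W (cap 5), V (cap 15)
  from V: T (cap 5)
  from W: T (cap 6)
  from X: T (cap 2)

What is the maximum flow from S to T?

Augment S→P→Q→V→T: bottleneck 5, flow now 5.
Augment S→P→Q→W→T: bottleneck 3, flow now 8.
Augment S→P→R→X→T: bottleneck 2, flow now 10.
Augment S→P→U→W→T: bottleneck 1, flow now 11.
No augmenting path remains; maximum flow = 11.
In the residual graph, reachable from S: {S}.
Min-cut edges: S→P (11); capacity 11 = 11.
This cut is saturated, so no flow can exceed 11.

11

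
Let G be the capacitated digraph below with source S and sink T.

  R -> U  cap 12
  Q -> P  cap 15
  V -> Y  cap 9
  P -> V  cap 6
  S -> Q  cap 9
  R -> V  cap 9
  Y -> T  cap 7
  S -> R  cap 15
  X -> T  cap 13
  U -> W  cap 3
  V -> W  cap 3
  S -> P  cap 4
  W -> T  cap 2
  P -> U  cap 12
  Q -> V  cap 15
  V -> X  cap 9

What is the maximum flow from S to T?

Augment S→P→U→W→T: bottleneck 2, flow now 2.
Augment S→P→V→X→T: bottleneck 2, flow now 4.
Augment S→Q→V→X→T: bottleneck 7, flow now 11.
Augment S→Q→V→Y→T: bottleneck 2, flow now 13.
Augment S→R→V→Y→T: bottleneck 5, flow now 18.
No augmenting path remains; maximum flow = 18.
In the residual graph, reachable from S: {S, P, Q, R, U, V, W, Y}.
Min-cut edges: V→X (9), W→T (2), Y→T (7); capacity 9 + 2 + 7 = 18.
This cut is saturated, so no flow can exceed 18.

18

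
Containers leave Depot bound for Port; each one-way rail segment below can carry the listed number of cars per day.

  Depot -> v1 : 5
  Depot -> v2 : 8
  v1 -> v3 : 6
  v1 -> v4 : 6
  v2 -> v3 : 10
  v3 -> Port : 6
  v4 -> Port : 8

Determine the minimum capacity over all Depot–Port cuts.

11

Augment Depot→v1→v3→Port: bottleneck 5, flow now 5.
Augment Depot→v2→v3→Port: bottleneck 1, flow now 6.
Augment Depot→v2→v3→v1→v4→Port: bottleneck 5, flow now 11. (uses reverse residual edge)
No augmenting path remains; maximum flow = 11.
By max-flow min-cut, the minimum cut capacity equals the max flow.
In the residual graph, reachable from Depot: {Depot, v2, v3}.
Min-cut edges: Depot→v1 (5), v3→Port (6); capacity 5 + 6 = 11.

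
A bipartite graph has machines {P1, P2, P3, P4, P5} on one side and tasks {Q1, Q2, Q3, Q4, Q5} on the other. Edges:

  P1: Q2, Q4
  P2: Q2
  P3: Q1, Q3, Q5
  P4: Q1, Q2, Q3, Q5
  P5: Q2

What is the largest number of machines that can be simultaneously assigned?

Unit-capacity flow: source→left, listed edges, right→sink; max matching = max flow.
Augmenting path P1→Q2 (+1); matched 1.
Augmenting path P3→Q1 (+1); matched 2.
Augmenting path P4→Q3 (+1); matched 3.
Augmenting path P2→Q2→P1→Q4 (+1); matched 4.
No augmenting path remains; maximum matching = 4.
König certificate: {P1, P3, P4, Q2} is a vertex cover of size 4 (every listed pair touches it), so no matching can be larger.

4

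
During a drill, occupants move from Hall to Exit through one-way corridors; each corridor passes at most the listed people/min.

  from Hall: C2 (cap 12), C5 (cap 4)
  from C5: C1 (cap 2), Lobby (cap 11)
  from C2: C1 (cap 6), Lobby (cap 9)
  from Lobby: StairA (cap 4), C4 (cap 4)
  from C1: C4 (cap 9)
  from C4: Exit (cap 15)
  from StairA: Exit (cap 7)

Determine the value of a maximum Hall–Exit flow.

Augment Hall→C5→Lobby→C4→Exit: bottleneck 4, flow now 4.
Augment Hall→C2→Lobby→StairA→Exit: bottleneck 4, flow now 8.
Augment Hall→C2→C1→C4→Exit: bottleneck 6, flow now 14.
Augment Hall→C2→Lobby→C5→C1→C4→Exit: bottleneck 2, flow now 16. (uses reverse residual edge)
No augmenting path remains; maximum flow = 16.
In the residual graph, reachable from Hall: {Hall}.
Min-cut edges: Hall→C5 (4), Hall→C2 (12); capacity 4 + 12 = 16.
This cut is saturated, so no flow can exceed 16.

16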